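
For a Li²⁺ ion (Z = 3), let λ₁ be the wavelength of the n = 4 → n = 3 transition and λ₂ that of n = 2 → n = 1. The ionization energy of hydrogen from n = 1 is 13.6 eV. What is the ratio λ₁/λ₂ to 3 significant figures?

λ ∝ 1/ΔE ∝ 1/(1/n_f² − 1/n_i²), and the Z² and hc factors cancel in the ratio.
λ₁/λ₂ = (1/1² − 1/2²)/(1/3² − 1/4²) = 0.7500/0.04861 = 15.4.

15.4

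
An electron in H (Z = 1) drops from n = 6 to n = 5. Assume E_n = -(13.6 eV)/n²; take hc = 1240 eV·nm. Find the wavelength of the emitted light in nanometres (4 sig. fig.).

7460 nm

ΔE = 13.60 × (1/5² − 1/6²) = 13.60 × 0.01222 = 0.1662 eV.
λ = hc/ΔE = 1240 / 0.1662 = 7460 nm.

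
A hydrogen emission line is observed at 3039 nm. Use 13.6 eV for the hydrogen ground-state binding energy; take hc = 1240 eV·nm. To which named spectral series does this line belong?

ΔE = 1240/3039 = 0.4080 eV.
This matches 13.6 × (1/5² − 1/10²), so n_f = 5: the Pfund series.

Pfund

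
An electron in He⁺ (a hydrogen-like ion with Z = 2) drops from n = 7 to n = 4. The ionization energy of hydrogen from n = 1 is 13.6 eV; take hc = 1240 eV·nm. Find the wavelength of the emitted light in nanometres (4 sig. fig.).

For Z = 2 the level energies scale as Z², so the effective Rydberg energy is 13.6 × 4 = 54.40 eV.
ΔE = 54.40 × (1/4² − 1/7²) = 54.40 × 0.04209 = 2.290 eV.
λ = hc/ΔE = 1240 / 2.290 = 541.5 nm.

541.5 nm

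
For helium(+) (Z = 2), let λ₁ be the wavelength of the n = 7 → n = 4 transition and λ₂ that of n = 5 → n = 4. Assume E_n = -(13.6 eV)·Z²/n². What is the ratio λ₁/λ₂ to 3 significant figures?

0.535

λ ∝ 1/ΔE ∝ 1/(1/n_f² − 1/n_i²), and the Z² and hc factors cancel in the ratio.
λ₁/λ₂ = (1/4² − 1/5²)/(1/4² − 1/7²) = 0.02250/0.04209 = 0.535.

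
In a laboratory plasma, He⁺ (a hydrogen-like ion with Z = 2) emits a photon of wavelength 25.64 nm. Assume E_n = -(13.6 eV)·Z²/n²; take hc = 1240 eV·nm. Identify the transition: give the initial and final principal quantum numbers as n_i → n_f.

The photon energy is ΔE = hc/λ = 1240 / 25.64 = 48.36 eV.
With Z = 2, ΔE = 54.40 × (1/n_f² − 1/n_i²), so 1/n_f² − 1/n_i² = 0.8890.
Trying n_f = 1 gives 1/n_i² = 0.1110, i.e. n_i ≈ 3; this pair matches.

n_i = 3, n_f = 1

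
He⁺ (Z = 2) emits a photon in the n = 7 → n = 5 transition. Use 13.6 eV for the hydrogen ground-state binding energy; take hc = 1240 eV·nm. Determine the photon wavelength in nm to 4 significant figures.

1163 nm

For Z = 2 the level energies scale as Z², so the effective Rydberg energy is 13.6 × 4 = 54.40 eV.
ΔE = 54.40 × (1/5² − 1/7²) = 54.40 × 0.01959 = 1.066 eV.
λ = hc/ΔE = 1240 / 1.066 = 1163 nm.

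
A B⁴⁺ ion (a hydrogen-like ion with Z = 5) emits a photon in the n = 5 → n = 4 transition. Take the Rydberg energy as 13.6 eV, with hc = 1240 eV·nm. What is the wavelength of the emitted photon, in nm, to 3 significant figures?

162 nm

For Z = 5 the level energies scale as Z², so the effective Rydberg energy is 13.6 × 25 = 340.0 eV.
ΔE = 340.0 × (1/4² − 1/5²) = 340.0 × 0.02250 = 7.650 eV.
λ = hc/ΔE = 1240 / 7.650 = 162 nm.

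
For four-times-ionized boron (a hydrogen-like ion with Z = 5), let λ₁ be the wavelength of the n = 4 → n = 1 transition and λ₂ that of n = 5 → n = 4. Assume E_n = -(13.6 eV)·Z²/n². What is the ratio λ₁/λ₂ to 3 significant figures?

0.0240

λ ∝ 1/ΔE ∝ 1/(1/n_f² − 1/n_i²), and the Z² and hc factors cancel in the ratio.
λ₁/λ₂ = (1/4² − 1/5²)/(1/1² − 1/4²) = 0.02250/0.9375 = 0.0240.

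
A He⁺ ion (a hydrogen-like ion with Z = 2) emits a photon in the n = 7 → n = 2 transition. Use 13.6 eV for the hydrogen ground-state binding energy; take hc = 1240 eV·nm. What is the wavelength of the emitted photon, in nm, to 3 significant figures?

99.3 nm

For Z = 2 the level energies scale as Z², so the effective Rydberg energy is 13.6 × 4 = 54.40 eV.
ΔE = 54.40 × (1/2² − 1/7²) = 54.40 × 0.2296 = 12.49 eV.
λ = hc/ΔE = 1240 / 12.49 = 99.3 nm.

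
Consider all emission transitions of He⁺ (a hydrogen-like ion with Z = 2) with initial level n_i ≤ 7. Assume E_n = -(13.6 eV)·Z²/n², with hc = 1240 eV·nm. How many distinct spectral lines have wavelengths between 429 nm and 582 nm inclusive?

Enumerate all n_i → n_f pairs with 1 ≤ n_f < n_i ≤ 7 and compute λ = 1240 / [13.6·4·(1/n_f² − 1/n_i²)].
Lines falling in [429, 582] nm: 4→3 (468.9 nm), 7→4 (541.5 nm).

2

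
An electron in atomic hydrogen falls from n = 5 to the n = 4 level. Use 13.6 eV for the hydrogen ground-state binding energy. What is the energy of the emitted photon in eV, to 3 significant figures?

E_5 = −13.60/25 = −0.5440 eV and E_4 = −13.60/16 = −0.8500 eV.
The photon energy is |E_5 − E_4| = 0.306 eV.

0.306 eV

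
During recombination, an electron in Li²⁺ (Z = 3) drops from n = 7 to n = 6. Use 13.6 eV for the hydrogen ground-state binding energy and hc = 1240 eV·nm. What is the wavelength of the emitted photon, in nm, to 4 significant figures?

For Z = 3 the level energies scale as Z², so the effective Rydberg energy is 13.6 × 9 = 122.4 eV.
ΔE = 122.4 × (1/6² − 1/7²) = 122.4 × 0.007370 = 0.9020 eV.
λ = hc/ΔE = 1240 / 0.9020 = 1375 nm.

1375 nm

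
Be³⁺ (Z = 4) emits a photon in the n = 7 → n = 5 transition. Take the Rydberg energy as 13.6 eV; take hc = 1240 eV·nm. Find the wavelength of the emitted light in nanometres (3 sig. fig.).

For Z = 4 the level energies scale as Z², so the effective Rydberg energy is 13.6 × 16 = 217.6 eV.
ΔE = 217.6 × (1/5² − 1/7²) = 217.6 × 0.01959 = 4.263 eV.
λ = hc/ΔE = 1240 / 4.263 = 291 nm.

291 nm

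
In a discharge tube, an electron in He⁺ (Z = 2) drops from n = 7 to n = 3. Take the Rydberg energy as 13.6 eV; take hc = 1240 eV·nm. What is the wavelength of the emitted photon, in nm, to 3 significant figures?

251 nm

For Z = 2 the level energies scale as Z², so the effective Rydberg energy is 13.6 × 4 = 54.40 eV.
ΔE = 54.40 × (1/3² − 1/7²) = 54.40 × 0.09070 = 4.934 eV.
λ = hc/ΔE = 1240 / 4.934 = 251 nm.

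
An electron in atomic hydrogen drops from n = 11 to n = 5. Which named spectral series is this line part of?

The series is set by the lower level: n_f = 5 is the Pfund series.

Pfund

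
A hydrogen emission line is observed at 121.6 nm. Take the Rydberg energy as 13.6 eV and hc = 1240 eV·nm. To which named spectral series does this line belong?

ΔE = 1240/121.6 = 10.20 eV.
This matches 13.6 × (1/1² − 1/2²), so n_f = 1: the Lyman series.

Lyman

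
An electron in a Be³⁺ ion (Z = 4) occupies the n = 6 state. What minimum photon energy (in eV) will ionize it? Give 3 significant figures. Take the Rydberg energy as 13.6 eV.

6.04 eV

E_n = −13.6 Z²/n² = −217.6/n² eV for Z = 4.
E_6 = −217.6/36 = −6.04 eV, so ionization (to E = 0) requires 6.04 eV.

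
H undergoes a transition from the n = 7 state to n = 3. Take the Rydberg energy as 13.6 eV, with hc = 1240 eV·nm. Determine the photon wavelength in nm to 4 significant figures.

ΔE = 13.60 × (1/3² − 1/7²) = 13.60 × 0.09070 = 1.234 eV.
λ = hc/ΔE = 1240 / 1.234 = 1005 nm.

1005 nm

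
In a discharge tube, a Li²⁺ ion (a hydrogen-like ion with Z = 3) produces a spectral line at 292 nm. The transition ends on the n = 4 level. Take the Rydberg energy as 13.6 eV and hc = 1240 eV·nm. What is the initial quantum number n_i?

The photon energy is ΔE = hc/λ = 1240 / 292 = 4.247 eV.
With Z = 3, ΔE = 122.4 × (1/n_f² − 1/n_i²), so 1/n_f² − 1/n_i² = 0.03469.
With n_f = 4: 1/n_i² = 1/16 − 0.03469 = 0.02781, so n_i ≈ 6.00.

n_i = 6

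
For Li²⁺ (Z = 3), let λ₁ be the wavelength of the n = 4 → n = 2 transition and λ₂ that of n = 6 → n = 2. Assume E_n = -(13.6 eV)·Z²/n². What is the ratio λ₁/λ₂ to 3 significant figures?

λ ∝ 1/ΔE ∝ 1/(1/n_f² − 1/n_i²), and the Z² and hc factors cancel in the ratio.
λ₁/λ₂ = (1/2² − 1/6²)/(1/2² − 1/4²) = 0.2222/0.1875 = 1.19.

1.19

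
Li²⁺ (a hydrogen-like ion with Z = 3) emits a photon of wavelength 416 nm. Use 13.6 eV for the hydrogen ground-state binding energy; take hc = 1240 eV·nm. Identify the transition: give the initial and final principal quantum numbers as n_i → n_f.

n_i = 8, n_f = 5

The photon energy is ΔE = hc/λ = 1240 / 416 = 2.981 eV.
With Z = 3, ΔE = 122.4 × (1/n_f² − 1/n_i²), so 1/n_f² − 1/n_i² = 0.02435.
Trying n_f = 5 gives 1/n_i² = 0.01565, i.e. n_i ≈ 8; this pair matches.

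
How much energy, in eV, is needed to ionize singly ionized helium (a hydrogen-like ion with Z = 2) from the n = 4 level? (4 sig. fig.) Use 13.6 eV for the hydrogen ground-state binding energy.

3.400 eV

E_n = −13.6 Z²/n² = −54.40/n² eV for Z = 2.
E_4 = −54.40/16 = −3.400 eV, so ionization (to E = 0) requires 3.400 eV.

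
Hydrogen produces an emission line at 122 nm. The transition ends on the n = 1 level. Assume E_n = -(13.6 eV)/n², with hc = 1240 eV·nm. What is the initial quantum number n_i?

The photon energy is ΔE = hc/λ = 1240 / 122 = 10.16 eV.
With Z = 1, ΔE = 13.60 × (1/n_f² − 1/n_i²), so 1/n_f² − 1/n_i² = 0.7473.
With n_f = 1: 1/n_i² = 1/1 − 0.7473 = 0.2527, so n_i ≈ 1.99.

n_i = 2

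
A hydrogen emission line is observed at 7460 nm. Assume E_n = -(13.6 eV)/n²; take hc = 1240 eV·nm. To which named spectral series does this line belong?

ΔE = 1240/7460 = 0.1662 eV.
This matches 13.6 × (1/5² − 1/6²), so n_f = 5: the Pfund series.

Pfund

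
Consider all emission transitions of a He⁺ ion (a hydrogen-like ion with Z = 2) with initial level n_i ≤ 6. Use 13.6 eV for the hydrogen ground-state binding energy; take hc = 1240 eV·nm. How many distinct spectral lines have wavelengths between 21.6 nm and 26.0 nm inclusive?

Enumerate all n_i → n_f pairs with 1 ≤ n_f < n_i ≤ 6 and compute λ = 1240 / [13.6·4·(1/n_f² − 1/n_i²)].
Lines falling in [21.6, 26.0] nm: 6→1 (23.45 nm), 5→1 (23.74 nm), 4→1 (24.31 nm), 3→1 (25.64 nm).

4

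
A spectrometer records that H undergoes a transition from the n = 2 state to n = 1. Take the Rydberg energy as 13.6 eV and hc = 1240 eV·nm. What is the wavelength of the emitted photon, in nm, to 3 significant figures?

ΔE = 13.60 × (1/1² − 1/2²) = 13.60 × 0.7500 = 10.20 eV.
λ = hc/ΔE = 1240 / 10.20 = 122 nm.
This line belongs to the Lyman series.

122 nm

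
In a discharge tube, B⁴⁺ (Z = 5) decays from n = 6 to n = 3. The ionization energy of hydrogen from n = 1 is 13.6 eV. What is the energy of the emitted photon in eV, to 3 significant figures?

28.3 eV

The Bohr energies scale as Z², so for Z = 5: E_n = −340.0/n² eV.
E_6 = −340.0/36 = −9.444 eV and E_3 = −340.0/9 = −37.78 eV.
The photon energy is |E_6 − E_3| = 28.3 eV.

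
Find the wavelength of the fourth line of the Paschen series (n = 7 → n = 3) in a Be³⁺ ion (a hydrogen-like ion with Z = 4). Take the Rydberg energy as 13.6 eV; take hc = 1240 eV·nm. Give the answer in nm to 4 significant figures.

The Paschen series terminates on n_f = 3; the fourth line has n_i = 3+4 = 7.
ΔE = 217.6 × (1/3² − 1/7²) = 19.74 eV.
λ = 1240 / 19.74 = 62.83 nm.

62.83 nm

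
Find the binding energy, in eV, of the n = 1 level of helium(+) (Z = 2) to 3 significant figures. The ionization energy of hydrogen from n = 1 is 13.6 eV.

54.4 eV

E_n = −13.6 Z²/n² = −54.40/n² eV for Z = 2.
E_1 = −54.40/1 = −54.4 eV, so ionization (to E = 0) requires 54.4 eV.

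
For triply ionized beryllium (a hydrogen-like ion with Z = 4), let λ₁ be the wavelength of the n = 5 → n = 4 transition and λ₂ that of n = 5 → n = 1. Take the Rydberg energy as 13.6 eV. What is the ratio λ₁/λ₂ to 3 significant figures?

λ ∝ 1/ΔE ∝ 1/(1/n_f² − 1/n_i²), and the Z² and hc factors cancel in the ratio.
λ₁/λ₂ = (1/1² − 1/5²)/(1/4² − 1/5²) = 0.9600/0.02250 = 42.7.

42.7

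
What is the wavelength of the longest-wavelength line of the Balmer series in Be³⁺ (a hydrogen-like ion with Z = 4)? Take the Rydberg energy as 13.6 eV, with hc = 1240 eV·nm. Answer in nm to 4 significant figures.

The Balmer series terminates on n_f = 2; the first line has n_i = 2+1 = 3.
ΔE = 217.6 × (1/2² − 1/3²) = 30.22 eV.
λ = 1240 / 30.22 = 41.03 nm.

41.03 nm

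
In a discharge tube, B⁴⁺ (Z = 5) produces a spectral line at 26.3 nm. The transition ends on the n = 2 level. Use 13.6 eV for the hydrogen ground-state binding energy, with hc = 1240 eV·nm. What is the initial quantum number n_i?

The photon energy is ΔE = hc/λ = 1240 / 26.3 = 47.15 eV.
With Z = 5, ΔE = 340.0 × (1/n_f² − 1/n_i²), so 1/n_f² − 1/n_i² = 0.1387.
With n_f = 2: 1/n_i² = 1/4 − 0.1387 = 0.1113, so n_i ≈ 3.00.

n_i = 3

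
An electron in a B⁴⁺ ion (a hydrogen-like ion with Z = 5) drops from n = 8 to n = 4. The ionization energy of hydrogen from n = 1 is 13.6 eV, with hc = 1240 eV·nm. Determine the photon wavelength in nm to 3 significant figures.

For Z = 5 the level energies scale as Z², so the effective Rydberg energy is 13.6 × 25 = 340.0 eV.
ΔE = 340.0 × (1/4² − 1/8²) = 340.0 × 0.04688 = 15.94 eV.
λ = hc/ΔE = 1240 / 15.94 = 77.8 nm.

77.8 nm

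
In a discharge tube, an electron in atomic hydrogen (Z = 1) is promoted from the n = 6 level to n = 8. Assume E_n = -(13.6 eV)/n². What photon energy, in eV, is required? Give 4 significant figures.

0.1653 eV

E_8 = −13.60/64 = −0.2125 eV and E_6 = −13.60/36 = −0.3778 eV.
The photon energy is |E_8 − E_6| = 0.1653 eV.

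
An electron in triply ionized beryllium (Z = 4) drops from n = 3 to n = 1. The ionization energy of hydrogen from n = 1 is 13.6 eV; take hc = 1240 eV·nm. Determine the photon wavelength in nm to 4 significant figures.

For Z = 4 the level energies scale as Z², so the effective Rydberg energy is 13.6 × 16 = 217.6 eV.
ΔE = 217.6 × (1/1² − 1/3²) = 217.6 × 0.8889 = 193.4 eV.
λ = hc/ΔE = 1240 / 193.4 = 6.411 nm.

6.411 nm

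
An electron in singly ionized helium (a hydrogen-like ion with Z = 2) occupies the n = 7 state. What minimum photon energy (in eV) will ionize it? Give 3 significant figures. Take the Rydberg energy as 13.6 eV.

E_n = −13.6 Z²/n² = −54.40/n² eV for Z = 2.
E_7 = −54.40/49 = −1.11 eV, so ionization (to E = 0) requires 1.11 eV.

1.11 eV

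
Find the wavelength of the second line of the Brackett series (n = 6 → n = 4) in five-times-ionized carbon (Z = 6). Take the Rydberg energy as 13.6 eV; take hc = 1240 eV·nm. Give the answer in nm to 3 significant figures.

72.9 nm

The Brackett series terminates on n_f = 4; the second line has n_i = 4+2 = 6.
ΔE = 489.6 × (1/4² − 1/6²) = 17.00 eV.
λ = 1240 / 17.00 = 72.9 nm.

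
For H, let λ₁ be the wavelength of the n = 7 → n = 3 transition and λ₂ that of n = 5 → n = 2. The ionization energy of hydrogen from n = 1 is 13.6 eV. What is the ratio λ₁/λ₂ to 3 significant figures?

2.32

λ ∝ 1/ΔE ∝ 1/(1/n_f² − 1/n_i²), and the Z² and hc factors cancel in the ratio.
λ₁/λ₂ = (1/2² − 1/5²)/(1/3² − 1/7²) = 0.2100/0.09070 = 2.32.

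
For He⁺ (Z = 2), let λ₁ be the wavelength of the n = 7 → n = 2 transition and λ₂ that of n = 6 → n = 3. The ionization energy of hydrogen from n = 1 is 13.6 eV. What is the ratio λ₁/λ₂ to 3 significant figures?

λ ∝ 1/ΔE ∝ 1/(1/n_f² − 1/n_i²), and the Z² and hc factors cancel in the ratio.
λ₁/λ₂ = (1/3² − 1/6²)/(1/2² − 1/7²) = 0.08333/0.2296 = 0.363.

0.363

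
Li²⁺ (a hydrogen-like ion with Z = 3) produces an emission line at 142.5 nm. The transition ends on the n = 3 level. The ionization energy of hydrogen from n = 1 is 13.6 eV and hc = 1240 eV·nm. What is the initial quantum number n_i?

n_i = 5

The photon energy is ΔE = hc/λ = 1240 / 142.5 = 8.702 eV.
With Z = 3, ΔE = 122.4 × (1/n_f² − 1/n_i²), so 1/n_f² − 1/n_i² = 0.07109.
With n_f = 3: 1/n_i² = 1/9 − 0.07109 = 0.04002, so n_i ≈ 5.00.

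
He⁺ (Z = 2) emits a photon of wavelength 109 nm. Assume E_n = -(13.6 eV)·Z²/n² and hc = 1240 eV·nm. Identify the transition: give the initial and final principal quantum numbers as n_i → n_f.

n_i = 5, n_f = 2

The photon energy is ΔE = hc/λ = 1240 / 109 = 11.38 eV.
With Z = 2, ΔE = 54.40 × (1/n_f² − 1/n_i²), so 1/n_f² − 1/n_i² = 0.2091.
Trying n_f = 2 gives 1/n_i² = 0.04088, i.e. n_i ≈ 5; this pair matches.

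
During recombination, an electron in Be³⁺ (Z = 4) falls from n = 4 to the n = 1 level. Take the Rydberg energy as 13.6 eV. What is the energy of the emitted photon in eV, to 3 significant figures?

The Bohr energies scale as Z², so for Z = 4: E_n = −217.6/n² eV.
E_4 = −217.6/16 = −13.60 eV and E_1 = −217.6/1 = −217.6 eV.
The photon energy is |E_4 − E_1| = 204 eV.

204 eV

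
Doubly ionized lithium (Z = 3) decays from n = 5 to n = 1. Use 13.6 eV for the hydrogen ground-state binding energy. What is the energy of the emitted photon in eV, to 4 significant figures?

The Bohr energies scale as Z², so for Z = 3: E_n = −122.4/n² eV.
E_5 = −122.4/25 = −4.896 eV and E_1 = −122.4/1 = −122.4 eV.
The photon energy is |E_5 − E_1| = 117.5 eV.

117.5 eV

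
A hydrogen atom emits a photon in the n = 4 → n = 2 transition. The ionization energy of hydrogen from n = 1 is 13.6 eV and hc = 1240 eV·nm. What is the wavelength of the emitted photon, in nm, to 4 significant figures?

ΔE = 13.60 × (1/2² − 1/4²) = 13.60 × 0.1875 = 2.550 eV.
λ = hc/ΔE = 1240 / 2.550 = 486.3 nm.
This line belongs to the Balmer series.

486.3 nm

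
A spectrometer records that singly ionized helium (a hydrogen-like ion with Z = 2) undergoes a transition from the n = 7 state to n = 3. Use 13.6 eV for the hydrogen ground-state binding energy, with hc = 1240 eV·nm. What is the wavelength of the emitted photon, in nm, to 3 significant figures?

251 nm

For Z = 2 the level energies scale as Z², so the effective Rydberg energy is 13.6 × 4 = 54.40 eV.
ΔE = 54.40 × (1/3² − 1/7²) = 54.40 × 0.09070 = 4.934 eV.
λ = hc/ΔE = 1240 / 4.934 = 251 nm.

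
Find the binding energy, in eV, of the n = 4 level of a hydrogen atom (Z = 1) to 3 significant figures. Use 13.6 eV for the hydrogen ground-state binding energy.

E_4 = −13.60/16 = −0.850 eV, so ionization (to E = 0) requires 0.850 eV.

0.850 eV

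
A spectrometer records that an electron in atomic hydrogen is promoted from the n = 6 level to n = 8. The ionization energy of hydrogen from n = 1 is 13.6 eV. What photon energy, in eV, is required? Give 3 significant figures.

E_8 = −13.60/64 = −0.2125 eV and E_6 = −13.60/36 = −0.3778 eV.
The photon energy is |E_8 − E_6| = 0.165 eV.

0.165 eV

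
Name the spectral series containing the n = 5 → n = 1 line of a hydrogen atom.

The series is set by the lower level: n_f = 1 is the Lyman series.

Lyman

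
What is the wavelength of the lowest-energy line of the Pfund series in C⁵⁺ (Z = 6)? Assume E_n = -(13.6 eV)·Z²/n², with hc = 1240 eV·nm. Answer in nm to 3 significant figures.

207 nm

The Pfund series terminates on n_f = 5; the first line has n_i = 5+1 = 6.
ΔE = 489.6 × (1/5² − 1/6²) = 5.984 eV.
λ = 1240 / 5.984 = 207 nm.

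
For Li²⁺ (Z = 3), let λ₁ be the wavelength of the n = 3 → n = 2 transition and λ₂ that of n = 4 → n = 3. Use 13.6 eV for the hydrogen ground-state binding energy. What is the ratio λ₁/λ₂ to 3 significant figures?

0.350

λ ∝ 1/ΔE ∝ 1/(1/n_f² − 1/n_i²), and the Z² and hc factors cancel in the ratio.
λ₁/λ₂ = (1/3² − 1/4²)/(1/2² − 1/3²) = 0.04861/0.1389 = 0.350.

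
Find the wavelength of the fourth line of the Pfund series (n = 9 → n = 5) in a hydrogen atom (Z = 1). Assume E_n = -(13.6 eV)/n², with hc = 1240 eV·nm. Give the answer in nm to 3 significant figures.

The Pfund series terminates on n_f = 5; the fourth line has n_i = 5+4 = 9.
ΔE = 13.60 × (1/5² − 1/9²) = 0.3761 eV.
λ = 1240 / 0.3761 = 3300 nm.

3300 nm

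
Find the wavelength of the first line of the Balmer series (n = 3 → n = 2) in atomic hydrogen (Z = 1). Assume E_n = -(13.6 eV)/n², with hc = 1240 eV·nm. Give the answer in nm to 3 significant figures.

The Balmer series terminates on n_f = 2; the first line has n_i = 2+1 = 3.
ΔE = 13.60 × (1/2² − 1/3²) = 1.889 eV.
λ = 1240 / 1.889 = 656 nm.

656 nm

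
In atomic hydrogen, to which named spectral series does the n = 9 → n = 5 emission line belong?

Pfund

The series is set by the lower level: n_f = 5 is the Pfund series.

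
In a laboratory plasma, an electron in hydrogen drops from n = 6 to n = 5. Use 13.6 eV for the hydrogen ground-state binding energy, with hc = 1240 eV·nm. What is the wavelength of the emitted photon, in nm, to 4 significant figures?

ΔE = 13.60 × (1/5² − 1/6²) = 13.60 × 0.01222 = 0.1662 eV.
λ = hc/ΔE = 1240 / 0.1662 = 7460 nm.
This line belongs to the Pfund series.

7460 nm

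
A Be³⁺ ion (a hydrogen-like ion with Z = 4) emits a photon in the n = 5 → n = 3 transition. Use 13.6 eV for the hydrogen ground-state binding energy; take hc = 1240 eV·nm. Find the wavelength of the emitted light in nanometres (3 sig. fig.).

80.1 nm

For Z = 4 the level energies scale as Z², so the effective Rydberg energy is 13.6 × 16 = 217.6 eV.
ΔE = 217.6 × (1/3² − 1/5²) = 217.6 × 0.07111 = 15.47 eV.
λ = hc/ΔE = 1240 / 15.47 = 80.1 nm.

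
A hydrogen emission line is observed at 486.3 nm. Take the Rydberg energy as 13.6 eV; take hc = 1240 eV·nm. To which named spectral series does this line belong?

Balmer

ΔE = 1240/486.3 = 2.550 eV.
This matches 13.6 × (1/2² − 1/4²), so n_f = 2: the Balmer series.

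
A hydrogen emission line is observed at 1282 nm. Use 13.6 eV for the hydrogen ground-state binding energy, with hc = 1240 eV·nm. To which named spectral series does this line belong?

ΔE = 1240/1282 = 0.9672 eV.
This matches 13.6 × (1/3² − 1/5²), so n_f = 3: the Paschen series.

Paschen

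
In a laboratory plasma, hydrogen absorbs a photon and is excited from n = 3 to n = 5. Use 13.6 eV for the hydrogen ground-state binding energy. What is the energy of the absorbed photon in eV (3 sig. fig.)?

E_5 = −13.60/25 = −0.5440 eV and E_3 = −13.60/9 = −1.511 eV.
The photon energy is |E_5 − E_3| = 0.967 eV.

0.967 eV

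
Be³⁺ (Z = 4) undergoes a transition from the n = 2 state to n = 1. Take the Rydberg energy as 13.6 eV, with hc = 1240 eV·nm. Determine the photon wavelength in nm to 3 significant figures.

For Z = 4 the level energies scale as Z², so the effective Rydberg energy is 13.6 × 16 = 217.6 eV.
ΔE = 217.6 × (1/1² − 1/2²) = 217.6 × 0.7500 = 163.2 eV.
λ = hc/ΔE = 1240 / 163.2 = 7.60 nm.

7.60 nm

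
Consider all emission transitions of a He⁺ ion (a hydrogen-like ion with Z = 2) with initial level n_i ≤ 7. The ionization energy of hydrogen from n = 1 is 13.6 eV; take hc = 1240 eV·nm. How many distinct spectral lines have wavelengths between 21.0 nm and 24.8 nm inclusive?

Enumerate all n_i → n_f pairs with 1 ≤ n_f < n_i ≤ 7 and compute λ = 1240 / [13.6·4·(1/n_f² − 1/n_i²)].
Lines falling in [21.0, 24.8] nm: 7→1 (23.27 nm), 6→1 (23.45 nm), 5→1 (23.74 nm), 4→1 (24.31 nm).

4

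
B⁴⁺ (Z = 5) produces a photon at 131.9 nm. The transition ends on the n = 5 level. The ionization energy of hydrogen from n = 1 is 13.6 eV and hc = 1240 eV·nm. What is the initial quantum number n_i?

The photon energy is ΔE = hc/λ = 1240 / 131.9 = 9.401 eV.
With Z = 5, ΔE = 340.0 × (1/n_f² − 1/n_i²), so 1/n_f² − 1/n_i² = 0.02765.
With n_f = 5: 1/n_i² = 1/25 − 0.02765 = 0.01235, so n_i ≈ 9.00.

n_i = 9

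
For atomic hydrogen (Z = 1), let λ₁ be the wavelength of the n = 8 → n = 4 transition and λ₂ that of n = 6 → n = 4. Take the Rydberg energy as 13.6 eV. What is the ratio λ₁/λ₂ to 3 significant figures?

0.741

λ ∝ 1/ΔE ∝ 1/(1/n_f² − 1/n_i²), and the Z² and hc factors cancel in the ratio.
λ₁/λ₂ = (1/4² − 1/6²)/(1/4² − 1/8²) = 0.03472/0.04688 = 0.741.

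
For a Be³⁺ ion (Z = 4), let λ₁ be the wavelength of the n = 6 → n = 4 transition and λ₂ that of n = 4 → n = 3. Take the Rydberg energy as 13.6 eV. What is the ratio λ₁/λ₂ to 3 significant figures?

1.40

λ ∝ 1/ΔE ∝ 1/(1/n_f² − 1/n_i²), and the Z² and hc factors cancel in the ratio.
λ₁/λ₂ = (1/3² − 1/4²)/(1/4² − 1/6²) = 0.04861/0.03472 = 1.40.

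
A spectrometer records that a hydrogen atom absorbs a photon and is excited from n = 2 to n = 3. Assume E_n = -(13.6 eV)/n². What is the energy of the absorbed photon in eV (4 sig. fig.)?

1.889 eV

E_3 = −13.60/9 = −1.511 eV and E_2 = −13.60/4 = −3.400 eV.
The photon energy is |E_3 − E_2| = 1.889 eV.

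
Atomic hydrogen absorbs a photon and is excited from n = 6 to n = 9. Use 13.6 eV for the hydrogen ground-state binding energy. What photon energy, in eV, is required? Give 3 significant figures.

E_9 = −13.60/81 = −0.1679 eV and E_6 = −13.60/36 = −0.3778 eV.
The photon energy is |E_9 − E_6| = 0.210 eV.

0.210 eV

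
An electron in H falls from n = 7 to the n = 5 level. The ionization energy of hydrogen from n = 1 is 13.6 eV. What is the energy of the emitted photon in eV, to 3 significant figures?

0.266 eV

E_7 = −13.60/49 = −0.2776 eV and E_5 = −13.60/25 = −0.5440 eV.
The photon energy is |E_7 − E_5| = 0.266 eV.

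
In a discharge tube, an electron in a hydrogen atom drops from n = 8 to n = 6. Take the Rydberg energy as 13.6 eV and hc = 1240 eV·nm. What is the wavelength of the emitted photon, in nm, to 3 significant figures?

7500 nm

ΔE = 13.60 × (1/6² − 1/8²) = 13.60 × 0.01215 = 0.1653 eV.
λ = hc/ΔE = 1240 / 0.1653 = 7500 nm.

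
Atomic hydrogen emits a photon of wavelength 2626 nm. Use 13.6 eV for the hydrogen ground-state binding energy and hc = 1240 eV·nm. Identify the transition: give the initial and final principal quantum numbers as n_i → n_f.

The photon energy is ΔE = hc/λ = 1240 / 2626 = 0.4722 eV.
With Z = 1, ΔE = 13.60 × (1/n_f² − 1/n_i²), so 1/n_f² − 1/n_i² = 0.03472.
Trying n_f = 4 gives 1/n_i² = 0.02778, i.e. n_i ≈ 6; this pair matches.

n_i = 6, n_f = 4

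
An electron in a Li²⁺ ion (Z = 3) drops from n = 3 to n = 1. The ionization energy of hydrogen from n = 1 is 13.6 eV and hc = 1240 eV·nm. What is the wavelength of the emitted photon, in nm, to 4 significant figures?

For Z = 3 the level energies scale as Z², so the effective Rydberg energy is 13.6 × 9 = 122.4 eV.
ΔE = 122.4 × (1/1² − 1/3²) = 122.4 × 0.8889 = 108.8 eV.
λ = hc/ΔE = 1240 / 108.8 = 11.40 nm.

11.40 nm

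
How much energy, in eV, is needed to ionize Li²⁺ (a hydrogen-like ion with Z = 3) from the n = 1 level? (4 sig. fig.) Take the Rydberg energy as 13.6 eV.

122.4 eV

E_n = −13.6 Z²/n² = −122.4/n² eV for Z = 3.
E_1 = −122.4/1 = −122.4 eV, so ionization (to E = 0) requires 122.4 eV.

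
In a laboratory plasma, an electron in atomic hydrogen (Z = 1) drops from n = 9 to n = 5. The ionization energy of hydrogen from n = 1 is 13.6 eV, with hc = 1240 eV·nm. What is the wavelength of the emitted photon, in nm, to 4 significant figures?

ΔE = 13.60 × (1/5² − 1/9²) = 13.60 × 0.02765 = 0.3761 eV.
λ = hc/ΔE = 1240 / 0.3761 = 3297 nm.
This line belongs to the Pfund series.

3297 nm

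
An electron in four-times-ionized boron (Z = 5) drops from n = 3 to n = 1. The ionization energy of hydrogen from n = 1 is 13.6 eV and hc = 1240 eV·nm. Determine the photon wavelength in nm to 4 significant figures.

4.103 nm

For Z = 5 the level energies scale as Z², so the effective Rydberg energy is 13.6 × 25 = 340.0 eV.
ΔE = 340.0 × (1/1² − 1/3²) = 340.0 × 0.8889 = 302.2 eV.
λ = hc/ΔE = 1240 / 302.2 = 4.103 nm.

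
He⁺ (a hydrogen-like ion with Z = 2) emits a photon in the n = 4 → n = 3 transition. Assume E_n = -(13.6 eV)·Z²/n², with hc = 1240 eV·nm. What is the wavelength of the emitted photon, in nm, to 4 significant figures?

468.9 nm

For Z = 2 the level energies scale as Z², so the effective Rydberg energy is 13.6 × 4 = 54.40 eV.
ΔE = 54.40 × (1/3² − 1/4²) = 54.40 × 0.04861 = 2.644 eV.
λ = hc/ΔE = 1240 / 2.644 = 468.9 nm.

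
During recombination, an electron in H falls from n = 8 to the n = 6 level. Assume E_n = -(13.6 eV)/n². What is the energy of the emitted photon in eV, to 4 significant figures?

E_8 = −13.60/64 = −0.2125 eV and E_6 = −13.60/36 = −0.3778 eV.
The photon energy is |E_8 − E_6| = 0.1653 eV.

0.1653 eV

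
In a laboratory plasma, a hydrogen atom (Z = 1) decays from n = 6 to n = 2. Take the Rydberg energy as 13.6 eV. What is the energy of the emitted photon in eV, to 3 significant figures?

E_6 = −13.60/36 = −0.3778 eV and E_2 = −13.60/4 = −3.400 eV.
The photon energy is |E_6 − E_2| = 3.02 eV.

3.02 eV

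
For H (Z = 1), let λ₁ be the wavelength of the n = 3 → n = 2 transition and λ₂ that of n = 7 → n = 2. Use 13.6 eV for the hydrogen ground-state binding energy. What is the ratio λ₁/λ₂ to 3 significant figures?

λ ∝ 1/ΔE ∝ 1/(1/n_f² − 1/n_i²), and the Z² and hc factors cancel in the ratio.
λ₁/λ₂ = (1/2² − 1/7²)/(1/2² − 1/3²) = 0.2296/0.1389 = 1.65.

1.65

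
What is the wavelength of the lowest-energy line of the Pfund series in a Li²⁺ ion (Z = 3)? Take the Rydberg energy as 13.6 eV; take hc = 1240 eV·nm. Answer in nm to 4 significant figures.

828.9 nm

The Pfund series terminates on n_f = 5; the first line has n_i = 5+1 = 6.
ΔE = 122.4 × (1/5² − 1/6²) = 1.496 eV.
λ = 1240 / 1.496 = 828.9 nm.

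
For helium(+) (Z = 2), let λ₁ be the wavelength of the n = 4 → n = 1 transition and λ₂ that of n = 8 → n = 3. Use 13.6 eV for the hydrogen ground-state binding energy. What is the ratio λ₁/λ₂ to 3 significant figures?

0.102

λ ∝ 1/ΔE ∝ 1/(1/n_f² − 1/n_i²), and the Z² and hc factors cancel in the ratio.
λ₁/λ₂ = (1/3² − 1/8²)/(1/1² − 1/4²) = 0.09549/0.9375 = 0.102.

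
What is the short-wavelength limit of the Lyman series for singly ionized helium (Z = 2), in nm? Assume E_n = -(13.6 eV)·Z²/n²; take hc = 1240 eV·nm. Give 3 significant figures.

22.8 nm

The Lyman series has lower level n_f = 1; the series limit corresponds to n_i → ∞.
ΔE_max = 13.6 × 4 / 1² = 54.40 eV.
λ_min = 1240 / 54.40 = 22.8 nm.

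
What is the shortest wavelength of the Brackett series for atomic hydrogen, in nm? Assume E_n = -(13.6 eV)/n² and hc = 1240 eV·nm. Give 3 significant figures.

1460 nm

The Brackett series has lower level n_f = 4; the series limit corresponds to n_i → ∞.
ΔE_max = 13.6 × 1 / 4² = 0.8500 eV.
λ_min = 1240 / 0.8500 = 1460 nm.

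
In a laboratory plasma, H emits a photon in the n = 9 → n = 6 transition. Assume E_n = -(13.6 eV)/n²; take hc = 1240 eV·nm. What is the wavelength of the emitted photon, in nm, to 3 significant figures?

ΔE = 13.60 × (1/6² − 1/9²) = 13.60 × 0.01543 = 0.2099 eV.
λ = hc/ΔE = 1240 / 0.2099 = 5910 nm.

5910 nm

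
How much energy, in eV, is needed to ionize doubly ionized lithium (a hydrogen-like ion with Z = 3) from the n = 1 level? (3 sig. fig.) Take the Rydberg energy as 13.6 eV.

122 eV

E_n = −13.6 Z²/n² = −122.4/n² eV for Z = 3.
E_1 = −122.4/1 = −122 eV, so ionization (to E = 0) requires 122 eV.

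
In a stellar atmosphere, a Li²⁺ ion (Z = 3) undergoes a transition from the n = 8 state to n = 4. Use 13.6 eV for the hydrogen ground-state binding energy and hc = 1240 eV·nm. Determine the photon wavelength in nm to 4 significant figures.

216.1 nm

For Z = 3 the level energies scale as Z², so the effective Rydberg energy is 13.6 × 9 = 122.4 eV.
ΔE = 122.4 × (1/4² − 1/8²) = 122.4 × 0.04688 = 5.738 eV.
λ = hc/ΔE = 1240 / 5.738 = 216.1 nm.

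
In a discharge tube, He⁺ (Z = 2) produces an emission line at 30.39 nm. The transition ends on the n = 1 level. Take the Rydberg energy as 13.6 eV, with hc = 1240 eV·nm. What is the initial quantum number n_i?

n_i = 2

The photon energy is ΔE = hc/λ = 1240 / 30.39 = 40.80 eV.
With Z = 2, ΔE = 54.40 × (1/n_f² − 1/n_i²), so 1/n_f² − 1/n_i² = 0.7501.
With n_f = 1: 1/n_i² = 1/1 − 0.7501 = 0.2499, so n_i ≈ 2.00.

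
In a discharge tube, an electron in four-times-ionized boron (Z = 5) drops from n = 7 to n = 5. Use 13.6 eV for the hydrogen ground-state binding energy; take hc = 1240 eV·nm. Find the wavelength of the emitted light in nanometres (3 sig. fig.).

186 nm

For Z = 5 the level energies scale as Z², so the effective Rydberg energy is 13.6 × 25 = 340.0 eV.
ΔE = 340.0 × (1/5² − 1/7²) = 340.0 × 0.01959 = 6.661 eV.
λ = hc/ΔE = 1240 / 6.661 = 186 nm.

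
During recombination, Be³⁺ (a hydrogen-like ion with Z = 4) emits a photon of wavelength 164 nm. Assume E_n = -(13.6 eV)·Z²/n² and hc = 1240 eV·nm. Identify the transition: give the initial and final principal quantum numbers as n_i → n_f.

n_i = 6, n_f = 4

The photon energy is ΔE = hc/λ = 1240 / 164 = 7.561 eV.
With Z = 4, ΔE = 217.6 × (1/n_f² − 1/n_i²), so 1/n_f² − 1/n_i² = 0.03475.
Trying n_f = 4 gives 1/n_i² = 0.02775, i.e. n_i ≈ 6; this pair matches.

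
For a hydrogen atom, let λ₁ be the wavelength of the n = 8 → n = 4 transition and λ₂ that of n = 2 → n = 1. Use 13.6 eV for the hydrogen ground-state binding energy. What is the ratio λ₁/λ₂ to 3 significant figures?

λ ∝ 1/ΔE ∝ 1/(1/n_f² − 1/n_i²), and the Z² and hc factors cancel in the ratio.
λ₁/λ₂ = (1/1² − 1/2²)/(1/4² − 1/8²) = 0.7500/0.04688 = 16.0.

16.0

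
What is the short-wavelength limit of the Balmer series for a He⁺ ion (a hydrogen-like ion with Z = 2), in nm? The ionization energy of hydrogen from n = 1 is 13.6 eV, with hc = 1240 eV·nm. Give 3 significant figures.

The Balmer series has lower level n_f = 2; the series limit corresponds to n_i → ∞.
ΔE_max = 13.6 × 4 / 2² = 13.60 eV.
λ_min = 1240 / 13.60 = 91.2 nm.

91.2 nm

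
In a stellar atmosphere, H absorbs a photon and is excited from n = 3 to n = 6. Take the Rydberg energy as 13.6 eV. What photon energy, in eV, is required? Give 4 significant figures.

E_6 = −13.60/36 = −0.3778 eV and E_3 = −13.60/9 = −1.511 eV.
The photon energy is |E_6 − E_3| = 1.133 eV.

1.133 eV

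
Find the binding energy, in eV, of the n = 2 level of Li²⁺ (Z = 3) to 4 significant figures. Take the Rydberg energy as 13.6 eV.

30.60 eV

E_n = −13.6 Z²/n² = −122.4/n² eV for Z = 3.
E_2 = −122.4/4 = −30.60 eV, so ionization (to E = 0) requires 30.60 eV.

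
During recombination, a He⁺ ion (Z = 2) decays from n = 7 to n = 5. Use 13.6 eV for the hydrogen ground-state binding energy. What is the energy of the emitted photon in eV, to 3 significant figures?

1.07 eV

The Bohr energies scale as Z², so for Z = 2: E_n = −54.40/n² eV.
E_7 = −54.40/49 = −1.110 eV and E_5 = −54.40/25 = −2.176 eV.
The photon energy is |E_7 − E_5| = 1.07 eV.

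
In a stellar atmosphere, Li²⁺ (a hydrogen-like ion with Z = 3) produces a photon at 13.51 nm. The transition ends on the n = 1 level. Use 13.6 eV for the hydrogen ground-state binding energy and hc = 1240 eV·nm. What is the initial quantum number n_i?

The photon energy is ΔE = hc/λ = 1240 / 13.51 = 91.78 eV.
With Z = 3, ΔE = 122.4 × (1/n_f² − 1/n_i²), so 1/n_f² − 1/n_i² = 0.7499.
With n_f = 1: 1/n_i² = 1/1 − 0.7499 = 0.2501, so n_i ≈ 2.00.

n_i = 2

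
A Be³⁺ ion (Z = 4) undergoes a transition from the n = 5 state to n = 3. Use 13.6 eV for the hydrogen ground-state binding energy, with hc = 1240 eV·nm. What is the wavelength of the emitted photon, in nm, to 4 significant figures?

For Z = 4 the level energies scale as Z², so the effective Rydberg energy is 13.6 × 16 = 217.6 eV.
ΔE = 217.6 × (1/3² − 1/5²) = 217.6 × 0.07111 = 15.47 eV.
λ = hc/ΔE = 1240 / 15.47 = 80.14 nm.

80.14 nm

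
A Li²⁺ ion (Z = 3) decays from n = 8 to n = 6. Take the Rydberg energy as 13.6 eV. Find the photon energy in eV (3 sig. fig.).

The Bohr energies scale as Z², so for Z = 3: E_n = −122.4/n² eV.
E_8 = −122.4/64 = −1.913 eV and E_6 = −122.4/36 = −3.400 eV.
The photon energy is |E_8 − E_6| = 1.49 eV.

1.49 eV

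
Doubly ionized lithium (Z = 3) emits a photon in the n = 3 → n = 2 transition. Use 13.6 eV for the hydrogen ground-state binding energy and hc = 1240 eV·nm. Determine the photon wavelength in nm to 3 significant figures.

For Z = 3 the level energies scale as Z², so the effective Rydberg energy is 13.6 × 9 = 122.4 eV.
ΔE = 122.4 × (1/2² − 1/3²) = 122.4 × 0.1389 = 17.00 eV.
λ = hc/ΔE = 1240 / 17.00 = 72.9 nm.

72.9 nm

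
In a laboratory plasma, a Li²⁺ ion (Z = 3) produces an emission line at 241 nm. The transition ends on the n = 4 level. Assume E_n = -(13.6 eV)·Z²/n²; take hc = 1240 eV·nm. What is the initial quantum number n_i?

The photon energy is ΔE = hc/λ = 1240 / 241 = 5.145 eV.
With Z = 3, ΔE = 122.4 × (1/n_f² − 1/n_i²), so 1/n_f² − 1/n_i² = 0.04204.
With n_f = 4: 1/n_i² = 1/16 − 0.04204 = 0.02046, so n_i ≈ 6.99.

n_i = 7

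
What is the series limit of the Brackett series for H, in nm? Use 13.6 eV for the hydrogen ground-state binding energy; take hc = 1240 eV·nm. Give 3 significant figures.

The Brackett series has lower level n_f = 4; the series limit corresponds to n_i → ∞.
ΔE_max = 13.6 × 1 / 4² = 0.8500 eV.
λ_min = 1240 / 0.8500 = 1460 nm.

1460 nm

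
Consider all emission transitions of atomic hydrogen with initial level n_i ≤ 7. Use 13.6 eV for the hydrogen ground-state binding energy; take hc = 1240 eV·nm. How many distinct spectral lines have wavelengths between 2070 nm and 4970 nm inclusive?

Enumerate all n_i → n_f pairs with 1 ≤ n_f < n_i ≤ 7 and compute λ = 1240 / [13.6·1·(1/n_f² − 1/n_i²)].
Lines falling in [2070, 4970] nm: 7→4 (2166 nm), 6→4 (2626 nm), 5→4 (4052 nm), 7→5 (4654 nm).

4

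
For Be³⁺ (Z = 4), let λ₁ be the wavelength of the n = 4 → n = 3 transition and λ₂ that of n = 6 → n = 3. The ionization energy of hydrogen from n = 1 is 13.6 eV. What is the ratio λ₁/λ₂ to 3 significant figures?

1.71

λ ∝ 1/ΔE ∝ 1/(1/n_f² − 1/n_i²), and the Z² and hc factors cancel in the ratio.
λ₁/λ₂ = (1/3² − 1/6²)/(1/3² − 1/4²) = 0.08333/0.04861 = 1.71.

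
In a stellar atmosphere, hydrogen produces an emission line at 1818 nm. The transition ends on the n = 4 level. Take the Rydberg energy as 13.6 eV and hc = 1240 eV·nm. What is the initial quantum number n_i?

The photon energy is ΔE = hc/λ = 1240 / 1818 = 0.6821 eV.
With Z = 1, ΔE = 13.60 × (1/n_f² − 1/n_i²), so 1/n_f² − 1/n_i² = 0.05015.
With n_f = 4: 1/n_i² = 1/16 − 0.05015 = 0.01235, so n_i ≈ 9.00.

n_i = 9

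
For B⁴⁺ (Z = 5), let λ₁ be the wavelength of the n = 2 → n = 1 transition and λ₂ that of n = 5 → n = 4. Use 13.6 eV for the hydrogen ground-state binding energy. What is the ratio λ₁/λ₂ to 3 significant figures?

λ ∝ 1/ΔE ∝ 1/(1/n_f² − 1/n_i²), and the Z² and hc factors cancel in the ratio.
λ₁/λ₂ = (1/4² − 1/5²)/(1/1² − 1/2²) = 0.02250/0.7500 = 0.0300.

0.0300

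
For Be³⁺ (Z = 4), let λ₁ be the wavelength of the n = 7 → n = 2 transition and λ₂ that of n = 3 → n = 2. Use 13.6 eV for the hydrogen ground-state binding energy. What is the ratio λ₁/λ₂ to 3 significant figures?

0.605

λ ∝ 1/ΔE ∝ 1/(1/n_f² − 1/n_i²), and the Z² and hc factors cancel in the ratio.
λ₁/λ₂ = (1/2² − 1/3²)/(1/2² − 1/7²) = 0.1389/0.2296 = 0.605.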